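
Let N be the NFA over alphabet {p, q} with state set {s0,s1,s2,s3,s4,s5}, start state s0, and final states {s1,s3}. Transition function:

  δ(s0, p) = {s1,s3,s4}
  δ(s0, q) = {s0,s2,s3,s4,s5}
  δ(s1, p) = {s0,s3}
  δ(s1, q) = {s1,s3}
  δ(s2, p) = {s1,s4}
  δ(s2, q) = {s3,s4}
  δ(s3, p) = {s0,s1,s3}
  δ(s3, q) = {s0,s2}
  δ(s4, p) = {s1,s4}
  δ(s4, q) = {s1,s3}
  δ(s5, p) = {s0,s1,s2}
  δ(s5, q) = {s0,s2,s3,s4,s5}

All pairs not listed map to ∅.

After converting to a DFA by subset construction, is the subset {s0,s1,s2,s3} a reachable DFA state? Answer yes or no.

Start state of the DFA: {s0}.
{s0} --p--> {s1,s3,s4}  [new]
{s0} --q--> {s0,s2,s3,s4,s5}  [new]
{s1,s3,s4} --p--> {s0,s1,s3,s4}  [new]
{s1,s3,s4} --q--> {s0,s1,s2,s3}  [new]
{s0,s2,s3,s4,s5} --p--> {s0,s1,s2,s3,s4}  [new]
{s0,s2,s3,s4,s5} --q--> {s0,s1,s2,s3,s4,s5}  [new]
{s0,s1,s3,s4} --p--> {s0,s1,s3,s4}  [seen]
{s0,s1,s3,s4} --q--> {s0,s1,s2,s3,s4,s5}  [seen]
{s0,s1,s2,s3} --p--> {s0,s1,s3,s4}  [seen]
{s0,s1,s2,s3} --q--> {s0,s1,s2,s3,s4,s5}  [seen]
{s0,s1,s2,s3,s4} --p--> {s0,s1,s3,s4}  [seen]
{s0,s1,s2,s3,s4} --q--> {s0,s1,s2,s3,s4,s5}  [seen]
{s0,s1,s2,s3,s4,s5} --p--> {s0,s1,s2,s3,s4}  [seen]
{s0,s1,s2,s3,s4,s5} --q--> {s0,s1,s2,s3,s4,s5}  [seen]
Reachable DFA states: {s0}, {s1,s3,s4}, {s0,s2,s3,s4,s5}, {s0,s1,s3,s4}, {s0,s1,s2,s3}, {s0,s1,s2,s3,s4}, {s0,s1,s2,s3,s4,s5}.
{s0,s1,s2,s3} is among them.

yes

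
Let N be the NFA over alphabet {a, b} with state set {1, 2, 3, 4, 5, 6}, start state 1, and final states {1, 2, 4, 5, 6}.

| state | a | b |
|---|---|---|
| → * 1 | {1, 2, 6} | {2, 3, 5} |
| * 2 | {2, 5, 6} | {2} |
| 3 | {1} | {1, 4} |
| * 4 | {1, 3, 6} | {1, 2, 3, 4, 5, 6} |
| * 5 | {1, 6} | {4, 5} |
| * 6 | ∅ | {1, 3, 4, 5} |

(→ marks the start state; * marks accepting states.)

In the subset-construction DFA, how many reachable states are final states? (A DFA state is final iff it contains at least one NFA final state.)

8

Start state of the DFA: {1}.
{1} --a--> {1, 2, 6}  [new]
{1} --b--> {2, 3, 5}  [new]
{1, 2, 6} --a--> {1, 2, 5, 6}  [new]
{1, 2, 6} --b--> {1, 2, 3, 4, 5}  [new]
{2, 3, 5} --a--> {1, 2, 5, 6}  [seen]
{2, 3, 5} --b--> {1, 2, 4, 5}  [new]
{1, 2, 5, 6} --a--> {1, 2, 5, 6}  [seen]
{1, 2, 5, 6} --b--> {1, 2, 3, 4, 5}  [seen]
{1, 2, 3, 4, 5} --a--> {1, 2, 3, 5, 6}  [new]
{1, 2, 3, 4, 5} --b--> {1, 2, 3, 4, 5, 6}  [new]
{1, 2, 4, 5} --a--> {1, 2, 3, 5, 6}  [seen]
{1, 2, 4, 5} --b--> {1, 2, 3, 4, 5, 6}  [seen]
{1, 2, 3, 5, 6} --a--> {1, 2, 5, 6}  [seen]
{1, 2, 3, 5, 6} --b--> {1, 2, 3, 4, 5}  [seen]
{1, 2, 3, 4, 5, 6} --a--> {1, 2, 3, 5, 6}  [seen]
{1, 2, 3, 4, 5, 6} --b--> {1, 2, 3, 4, 5, 6}  [seen]
Reachable DFA states: {1}, {1, 2, 6}, {2, 3, 5}, {1, 2, 5, 6}, {1, 2, 3, 4, 5}, {1, 2, 4, 5}, {1, 2, 3, 5, 6}, {1, 2, 3, 4, 5, 6}.
Accepting DFA states (contain an NFA accepting state): {1}, {1, 2, 6}, {2, 3, 5}, {1, 2, 5, 6}, {1, 2, 3, 4, 5}, {1, 2, 4, 5}, {1, 2, 3, 5, 6}, {1, 2, 3, 4, 5, 6}.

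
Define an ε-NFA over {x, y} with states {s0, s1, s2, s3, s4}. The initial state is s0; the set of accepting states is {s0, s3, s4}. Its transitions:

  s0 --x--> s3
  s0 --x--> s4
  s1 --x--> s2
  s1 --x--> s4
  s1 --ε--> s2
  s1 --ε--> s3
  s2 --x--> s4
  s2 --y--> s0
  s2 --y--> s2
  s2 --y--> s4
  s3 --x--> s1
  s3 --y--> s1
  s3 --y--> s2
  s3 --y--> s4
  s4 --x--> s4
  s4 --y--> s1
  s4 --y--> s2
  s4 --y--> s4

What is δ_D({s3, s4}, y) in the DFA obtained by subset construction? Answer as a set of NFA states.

δ(s3,y) = {s1, s2, s4}; δ(s4,y) = {s1, s2, s4}.
Union: {s1, s2, s4}.
ε-closure gives {s1, s2, s3, s4}.

{s1, s2, s3, s4}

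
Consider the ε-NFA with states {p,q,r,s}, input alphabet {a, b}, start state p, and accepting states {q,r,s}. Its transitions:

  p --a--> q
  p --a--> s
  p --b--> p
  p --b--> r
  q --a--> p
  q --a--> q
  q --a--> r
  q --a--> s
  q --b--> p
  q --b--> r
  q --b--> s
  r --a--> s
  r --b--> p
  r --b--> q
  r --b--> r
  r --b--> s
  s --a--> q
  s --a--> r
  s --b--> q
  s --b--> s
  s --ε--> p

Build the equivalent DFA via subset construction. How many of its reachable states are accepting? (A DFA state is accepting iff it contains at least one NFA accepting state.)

Start state of the DFA: {p} (ε-closure of the NFA start).
{p} --a--> {p,q,s}  [new]
{p} --b--> {p,r}  [new]
{p,q,s} --a--> {p,q,r,s}  [new]
{p,q,s} --b--> {p,q,r,s}  [seen]
{p,r} --a--> {p,q,s}  [seen]
{p,r} --b--> {p,q,r,s}  [seen]
{p,q,r,s} --a--> {p,q,r,s}  [seen]
{p,q,r,s} --b--> {p,q,r,s}  [seen]
Reachable DFA states: {p}, {p,q,s}, {p,r}, {p,q,r,s}.
Accepting DFA states (contain an NFA accepting state): {p,q,s}, {p,r}, {p,q,r,s}.

3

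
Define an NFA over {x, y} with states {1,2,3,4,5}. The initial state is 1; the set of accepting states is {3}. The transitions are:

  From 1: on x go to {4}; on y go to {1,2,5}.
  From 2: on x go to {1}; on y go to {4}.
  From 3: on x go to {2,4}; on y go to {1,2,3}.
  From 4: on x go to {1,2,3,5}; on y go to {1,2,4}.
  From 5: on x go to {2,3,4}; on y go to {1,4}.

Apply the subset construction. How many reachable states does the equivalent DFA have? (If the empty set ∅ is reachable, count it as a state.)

8

Start state of the DFA: {1}.
{1} --x--> {4}  [new]
{1} --y--> {1,2,5}  [new]
{4} --x--> {1,2,3,5}  [new]
{4} --y--> {1,2,4}  [new]
{1,2,5} --x--> {1,2,3,4}  [new]
{1,2,5} --y--> {1,2,4,5}  [new]
{1,2,3,5} --x--> {1,2,3,4}  [seen]
{1,2,3,5} --y--> {1,2,3,4,5}  [new]
{1,2,4} --x--> {1,2,3,4,5}  [seen]
{1,2,4} --y--> {1,2,4,5}  [seen]
{1,2,3,4} --x--> {1,2,3,4,5}  [seen]
{1,2,3,4} --y--> {1,2,3,4,5}  [seen]
{1,2,4,5} --x--> {1,2,3,4,5}  [seen]
{1,2,4,5} --y--> {1,2,4,5}  [seen]
{1,2,3,4,5} --x--> {1,2,3,4,5}  [seen]
{1,2,3,4,5} --y--> {1,2,3,4,5}  [seen]
Reachable DFA states: {1}, {4}, {1,2,5}, {1,2,3,5}, {1,2,4}, {1,2,3,4}, {1,2,4,5}, {1,2,3,4,5}.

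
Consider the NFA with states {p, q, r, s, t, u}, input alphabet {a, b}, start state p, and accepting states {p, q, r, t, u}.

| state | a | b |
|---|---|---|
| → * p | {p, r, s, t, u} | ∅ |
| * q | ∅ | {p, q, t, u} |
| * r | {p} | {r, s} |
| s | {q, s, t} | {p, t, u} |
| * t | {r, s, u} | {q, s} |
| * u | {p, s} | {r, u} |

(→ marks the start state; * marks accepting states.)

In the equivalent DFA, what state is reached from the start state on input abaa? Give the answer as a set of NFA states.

Start: {p}.
δ(p,a) = {p, r, s, t, u}.
Union: {p, r, s, t, u}.
After a: {p, r, s, t, u}.
δ(p,b) = ∅; δ(r,b) = {r, s}; δ(s,b) = {p, t, u}; δ(t,b) = {q, s}; δ(u,b) = {r, u}.
Union: {p, q, r, s, t, u}.
After b: {p, q, r, s, t, u}.
δ(p,a) = {p, r, s, t, u}; δ(q,a) = ∅; δ(r,a) = {p}; δ(s,a) = {q, s, t}; δ(t,a) = {r, s, u}; δ(u,a) = {p, s}.
Union: {p, q, r, s, t, u}.
After a: {p, q, r, s, t, u}.
δ(p,a) = {p, r, s, t, u}; δ(q,a) = ∅; δ(r,a) = {p}; δ(s,a) = {q, s, t}; δ(t,a) = {r, s, u}; δ(u,a) = {p, s}.
Union: {p, q, r, s, t, u}.
After a: {p, q, r, s, t, u}.

{p, q, r, s, t, u}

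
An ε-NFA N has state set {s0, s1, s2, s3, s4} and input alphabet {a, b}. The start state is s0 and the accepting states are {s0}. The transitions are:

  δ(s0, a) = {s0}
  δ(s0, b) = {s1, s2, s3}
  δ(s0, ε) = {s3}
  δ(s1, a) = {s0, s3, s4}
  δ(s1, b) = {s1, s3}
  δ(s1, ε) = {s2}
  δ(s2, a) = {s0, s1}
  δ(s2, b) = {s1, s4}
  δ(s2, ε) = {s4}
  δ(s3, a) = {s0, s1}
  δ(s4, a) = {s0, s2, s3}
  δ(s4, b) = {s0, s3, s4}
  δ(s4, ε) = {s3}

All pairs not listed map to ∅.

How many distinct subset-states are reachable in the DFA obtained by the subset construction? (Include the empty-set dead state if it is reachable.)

Start state of the DFA: {s0, s3} (ε-closure of the NFA start).
{s0, s3} --a--> {s0, s1, s2, s3, s4}  [new]
{s0, s3} --b--> {s1, s2, s3, s4}  [new]
{s0, s1, s2, s3, s4} --a--> {s0, s1, s2, s3, s4}  [seen]
{s0, s1, s2, s3, s4} --b--> {s0, s1, s2, s3, s4}  [seen]
{s1, s2, s3, s4} --a--> {s0, s1, s2, s3, s4}  [seen]
{s1, s2, s3, s4} --b--> {s0, s1, s2, s3, s4}  [seen]
Reachable DFA states: {s0, s3}, {s0, s1, s2, s3, s4}, {s1, s2, s3, s4}.

3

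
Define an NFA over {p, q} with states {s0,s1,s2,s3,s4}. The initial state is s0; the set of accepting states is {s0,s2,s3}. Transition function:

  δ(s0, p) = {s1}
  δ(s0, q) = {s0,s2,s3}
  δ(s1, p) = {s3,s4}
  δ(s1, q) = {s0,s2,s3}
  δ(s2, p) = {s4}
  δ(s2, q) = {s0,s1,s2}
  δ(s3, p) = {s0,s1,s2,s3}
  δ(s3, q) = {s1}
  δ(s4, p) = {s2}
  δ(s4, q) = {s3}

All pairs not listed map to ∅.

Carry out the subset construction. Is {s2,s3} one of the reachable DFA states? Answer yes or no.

Start state of the DFA: {s0}.
{s0} --p--> {s1}  [new]
{s0} --q--> {s0,s2,s3}  [new]
{s1} --p--> {s3,s4}  [new]
{s1} --q--> {s0,s2,s3}  [seen]
{s0,s2,s3} --p--> {s0,s1,s2,s3,s4}  [new]
{s0,s2,s3} --q--> {s0,s1,s2,s3}  [new]
{s3,s4} --p--> {s0,s1,s2,s3}  [seen]
{s3,s4} --q--> {s1,s3}  [new]
{s0,s1,s2,s3,s4} --p--> {s0,s1,s2,s3,s4}  [seen]
{s0,s1,s2,s3,s4} --q--> {s0,s1,s2,s3}  [seen]
{s0,s1,s2,s3} --p--> {s0,s1,s2,s3,s4}  [seen]
{s0,s1,s2,s3} --q--> {s0,s1,s2,s3}  [seen]
{s1,s3} --p--> {s0,s1,s2,s3,s4}  [seen]
{s1,s3} --q--> {s0,s1,s2,s3}  [seen]
Reachable DFA states: {s0}, {s1}, {s0,s2,s3}, {s3,s4}, {s0,s1,s2,s3,s4}, {s0,s1,s2,s3}, {s1,s3}.
{s2,s3} is not among them.

no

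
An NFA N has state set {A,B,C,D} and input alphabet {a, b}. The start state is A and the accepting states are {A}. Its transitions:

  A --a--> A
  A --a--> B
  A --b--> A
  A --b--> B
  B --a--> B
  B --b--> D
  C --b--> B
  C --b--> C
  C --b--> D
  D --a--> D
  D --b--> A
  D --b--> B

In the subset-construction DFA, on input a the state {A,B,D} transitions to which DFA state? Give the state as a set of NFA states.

δ(A,a) = {A,B}; δ(B,a) = {B}; δ(D,a) = {D}.
Union: {A,B,D}.

{A,B,D}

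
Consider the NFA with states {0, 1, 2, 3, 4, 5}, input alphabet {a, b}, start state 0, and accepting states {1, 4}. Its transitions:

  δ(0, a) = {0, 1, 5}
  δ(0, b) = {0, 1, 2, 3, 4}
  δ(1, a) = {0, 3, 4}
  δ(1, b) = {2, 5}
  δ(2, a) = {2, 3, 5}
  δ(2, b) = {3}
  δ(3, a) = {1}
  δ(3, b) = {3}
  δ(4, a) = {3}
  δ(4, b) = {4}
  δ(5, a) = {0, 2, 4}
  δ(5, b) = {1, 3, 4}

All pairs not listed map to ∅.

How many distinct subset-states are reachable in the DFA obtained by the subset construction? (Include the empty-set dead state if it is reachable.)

Start state of the DFA: {0}.
{0} --a--> {0, 1, 5}  [new]
{0} --b--> {0, 1, 2, 3, 4}  [new]
{0, 1, 5} --a--> {0, 1, 2, 3, 4, 5}  [new]
{0, 1, 5} --b--> {0, 1, 2, 3, 4, 5}  [seen]
{0, 1, 2, 3, 4} --a--> {0, 1, 2, 3, 4, 5}  [seen]
{0, 1, 2, 3, 4} --b--> {0, 1, 2, 3, 4, 5}  [seen]
{0, 1, 2, 3, 4, 5} --a--> {0, 1, 2, 3, 4, 5}  [seen]
{0, 1, 2, 3, 4, 5} --b--> {0, 1, 2, 3, 4, 5}  [seen]
Reachable DFA states: {0}, {0, 1, 5}, {0, 1, 2, 3, 4}, {0, 1, 2, 3, 4, 5}.

4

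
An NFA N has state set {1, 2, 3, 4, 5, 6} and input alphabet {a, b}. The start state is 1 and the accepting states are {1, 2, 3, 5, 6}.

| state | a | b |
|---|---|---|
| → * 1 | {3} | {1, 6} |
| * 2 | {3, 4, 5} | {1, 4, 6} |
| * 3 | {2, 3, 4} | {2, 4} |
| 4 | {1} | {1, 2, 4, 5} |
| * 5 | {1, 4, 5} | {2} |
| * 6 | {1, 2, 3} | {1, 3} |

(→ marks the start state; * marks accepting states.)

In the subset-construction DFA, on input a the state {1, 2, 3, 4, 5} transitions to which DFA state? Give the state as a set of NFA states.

{1, 2, 3, 4, 5}

δ(1,a) = {3}; δ(2,a) = {3, 4, 5}; δ(3,a) = {2, 3, 4}; δ(4,a) = {1}; δ(5,a) = {1, 4, 5}.
Union: {1, 2, 3, 4, 5}.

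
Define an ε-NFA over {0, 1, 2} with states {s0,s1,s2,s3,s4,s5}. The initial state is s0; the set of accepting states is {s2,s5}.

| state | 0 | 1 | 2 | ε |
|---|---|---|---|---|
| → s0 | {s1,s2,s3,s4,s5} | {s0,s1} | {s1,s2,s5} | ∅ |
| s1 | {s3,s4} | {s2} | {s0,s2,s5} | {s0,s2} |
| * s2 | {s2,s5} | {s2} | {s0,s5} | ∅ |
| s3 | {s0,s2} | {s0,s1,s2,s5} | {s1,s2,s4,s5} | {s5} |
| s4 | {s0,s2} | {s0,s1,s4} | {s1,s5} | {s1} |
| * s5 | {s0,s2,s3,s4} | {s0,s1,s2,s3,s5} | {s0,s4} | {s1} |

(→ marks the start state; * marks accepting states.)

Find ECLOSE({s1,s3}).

Begin with {s1,s3}.
s1 →ε {s0,s2}; add s0, s2.
s3 →ε {s5}; add s5.
ε-closure = {s0,s1,s2,s3,s5}.

{s0,s1,s2,s3,s5}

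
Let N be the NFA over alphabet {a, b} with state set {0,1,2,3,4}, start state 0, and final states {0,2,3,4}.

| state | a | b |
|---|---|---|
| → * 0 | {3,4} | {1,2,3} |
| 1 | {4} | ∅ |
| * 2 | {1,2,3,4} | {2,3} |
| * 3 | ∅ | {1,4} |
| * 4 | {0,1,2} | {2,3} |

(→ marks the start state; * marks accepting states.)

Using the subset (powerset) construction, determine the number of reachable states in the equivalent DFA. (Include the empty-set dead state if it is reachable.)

6

Start state of the DFA: {0}.
{0} --a--> {3,4}  [new]
{0} --b--> {1,2,3}  [new]
{3,4} --a--> {0,1,2}  [new]
{3,4} --b--> {1,2,3,4}  [new]
{1,2,3} --a--> {1,2,3,4}  [seen]
{1,2,3} --b--> {1,2,3,4}  [seen]
{0,1,2} --a--> {1,2,3,4}  [seen]
{0,1,2} --b--> {1,2,3}  [seen]
{1,2,3,4} --a--> {0,1,2,3,4}  [new]
{1,2,3,4} --b--> {1,2,3,4}  [seen]
{0,1,2,3,4} --a--> {0,1,2,3,4}  [seen]
{0,1,2,3,4} --b--> {1,2,3,4}  [seen]
Reachable DFA states: {0}, {3,4}, {1,2,3}, {0,1,2}, {1,2,3,4}, {0,1,2,3,4}.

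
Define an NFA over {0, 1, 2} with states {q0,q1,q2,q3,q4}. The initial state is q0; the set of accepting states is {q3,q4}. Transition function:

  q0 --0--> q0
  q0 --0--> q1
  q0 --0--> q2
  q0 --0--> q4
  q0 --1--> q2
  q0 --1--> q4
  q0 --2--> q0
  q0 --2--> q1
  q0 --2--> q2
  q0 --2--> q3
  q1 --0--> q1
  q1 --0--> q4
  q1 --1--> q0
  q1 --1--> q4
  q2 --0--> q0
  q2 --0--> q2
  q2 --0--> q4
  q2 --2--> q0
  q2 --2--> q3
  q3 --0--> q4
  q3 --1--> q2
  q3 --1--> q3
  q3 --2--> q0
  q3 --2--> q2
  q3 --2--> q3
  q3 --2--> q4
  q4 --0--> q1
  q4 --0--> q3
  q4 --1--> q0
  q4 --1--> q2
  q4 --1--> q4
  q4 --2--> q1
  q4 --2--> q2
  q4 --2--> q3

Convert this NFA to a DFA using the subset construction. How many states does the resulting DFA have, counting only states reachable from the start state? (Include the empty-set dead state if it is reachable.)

7

Start state of the DFA: {q0}.
{q0} --0--> {q0,q1,q2,q4}  [new]
{q0} --1--> {q2,q4}  [new]
{q0} --2--> {q0,q1,q2,q3}  [new]
{q0,q1,q2,q4} --0--> {q0,q1,q2,q3,q4}  [new]
{q0,q1,q2,q4} --1--> {q0,q2,q4}  [new]
{q0,q1,q2,q4} --2--> {q0,q1,q2,q3}  [seen]
{q2,q4} --0--> {q0,q1,q2,q3,q4}  [seen]
{q2,q4} --1--> {q0,q2,q4}  [seen]
{q2,q4} --2--> {q0,q1,q2,q3}  [seen]
{q0,q1,q2,q3} --0--> {q0,q1,q2,q4}  [seen]
{q0,q1,q2,q3} --1--> {q0,q2,q3,q4}  [new]
{q0,q1,q2,q3} --2--> {q0,q1,q2,q3,q4}  [seen]
{q0,q1,q2,q3,q4} --0--> {q0,q1,q2,q3,q4}  [seen]
{q0,q1,q2,q3,q4} --1--> {q0,q2,q3,q4}  [seen]
{q0,q1,q2,q3,q4} --2--> {q0,q1,q2,q3,q4}  [seen]
{q0,q2,q4} --0--> {q0,q1,q2,q3,q4}  [seen]
{q0,q2,q4} --1--> {q0,q2,q4}  [seen]
{q0,q2,q4} --2--> {q0,q1,q2,q3}  [seen]
{q0,q2,q3,q4} --0--> {q0,q1,q2,q3,q4}  [seen]
{q0,q2,q3,q4} --1--> {q0,q2,q3,q4}  [seen]
{q0,q2,q3,q4} --2--> {q0,q1,q2,q3,q4}  [seen]
Reachable DFA states: {q0}, {q0,q1,q2,q4}, {q2,q4}, {q0,q1,q2,q3}, {q0,q1,q2,q3,q4}, {q0,q2,q4}, {q0,q2,q3,q4}.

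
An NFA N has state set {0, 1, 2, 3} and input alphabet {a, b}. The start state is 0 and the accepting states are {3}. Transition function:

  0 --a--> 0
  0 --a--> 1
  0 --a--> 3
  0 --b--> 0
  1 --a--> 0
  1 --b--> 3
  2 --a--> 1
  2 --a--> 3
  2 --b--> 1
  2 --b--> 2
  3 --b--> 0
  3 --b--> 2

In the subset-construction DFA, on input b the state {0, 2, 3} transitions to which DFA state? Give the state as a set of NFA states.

{0, 1, 2}

δ(0,b) = {0}; δ(2,b) = {1, 2}; δ(3,b) = {0, 2}.
Union: {0, 1, 2}.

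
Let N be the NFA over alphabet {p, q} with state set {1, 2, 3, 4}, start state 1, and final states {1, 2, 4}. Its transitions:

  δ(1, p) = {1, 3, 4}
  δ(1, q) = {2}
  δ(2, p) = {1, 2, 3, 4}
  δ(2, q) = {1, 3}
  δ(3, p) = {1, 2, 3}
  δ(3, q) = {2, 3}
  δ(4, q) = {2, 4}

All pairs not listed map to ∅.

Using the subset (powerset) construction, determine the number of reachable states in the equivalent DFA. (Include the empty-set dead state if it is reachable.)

Start state of the DFA: {1}.
{1} --p--> {1, 3, 4}  [new]
{1} --q--> {2}  [new]
{1, 3, 4} --p--> {1, 2, 3, 4}  [new]
{1, 3, 4} --q--> {2, 3, 4}  [new]
{2} --p--> {1, 2, 3, 4}  [seen]
{2} --q--> {1, 3}  [new]
{1, 2, 3, 4} --p--> {1, 2, 3, 4}  [seen]
{1, 2, 3, 4} --q--> {1, 2, 3, 4}  [seen]
{2, 3, 4} --p--> {1, 2, 3, 4}  [seen]
{2, 3, 4} --q--> {1, 2, 3, 4}  [seen]
{1, 3} --p--> {1, 2, 3, 4}  [seen]
{1, 3} --q--> {2, 3}  [new]
{2, 3} --p--> {1, 2, 3, 4}  [seen]
{2, 3} --q--> {1, 2, 3}  [new]
{1, 2, 3} --p--> {1, 2, 3, 4}  [seen]
{1, 2, 3} --q--> {1, 2, 3}  [seen]
Reachable DFA states: {1}, {1, 3, 4}, {2}, {1, 2, 3, 4}, {2, 3, 4}, {1, 3}, {2, 3}, {1, 2, 3}.

8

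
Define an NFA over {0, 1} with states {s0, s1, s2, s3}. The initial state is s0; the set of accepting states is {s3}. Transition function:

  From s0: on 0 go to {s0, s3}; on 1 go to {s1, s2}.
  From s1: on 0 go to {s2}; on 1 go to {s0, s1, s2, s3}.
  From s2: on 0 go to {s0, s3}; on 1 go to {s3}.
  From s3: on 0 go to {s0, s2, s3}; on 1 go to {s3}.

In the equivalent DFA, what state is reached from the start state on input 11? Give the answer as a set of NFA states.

Start: {s0}.
δ(s0,1) = {s1, s2}.
Union: {s1, s2}.
After 1: {s1, s2}.
δ(s1,1) = {s0, s1, s2, s3}; δ(s2,1) = {s3}.
Union: {s0, s1, s2, s3}.
After 1: {s0, s1, s2, s3}.

{s0, s1, s2, s3}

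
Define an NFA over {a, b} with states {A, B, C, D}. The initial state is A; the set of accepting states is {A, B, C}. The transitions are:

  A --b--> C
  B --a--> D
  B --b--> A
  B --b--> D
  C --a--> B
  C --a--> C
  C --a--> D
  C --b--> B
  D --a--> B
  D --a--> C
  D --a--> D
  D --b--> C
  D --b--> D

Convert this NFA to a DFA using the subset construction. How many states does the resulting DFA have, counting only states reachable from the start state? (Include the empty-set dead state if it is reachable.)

Start state of the DFA: {A}.
{A} --a--> ∅  [new]
{A} --b--> {C}  [new]
∅ --a--> ∅  [seen]
∅ --b--> ∅  [seen]
{C} --a--> {B, C, D}  [new]
{C} --b--> {B}  [new]
{B, C, D} --a--> {B, C, D}  [seen]
{B, C, D} --b--> {A, B, C, D}  [new]
{B} --a--> {D}  [new]
{B} --b--> {A, D}  [new]
{A, B, C, D} --a--> {B, C, D}  [seen]
{A, B, C, D} --b--> {A, B, C, D}  [seen]
{D} --a--> {B, C, D}  [seen]
{D} --b--> {C, D}  [new]
{A, D} --a--> {B, C, D}  [seen]
{A, D} --b--> {C, D}  [seen]
{C, D} --a--> {B, C, D}  [seen]
{C, D} --b--> {B, C, D}  [seen]
Reachable DFA states: {A}, ∅, {C}, {B, C, D}, {B}, {A, B, C, D}, {D}, {A, D}, {C, D}.

9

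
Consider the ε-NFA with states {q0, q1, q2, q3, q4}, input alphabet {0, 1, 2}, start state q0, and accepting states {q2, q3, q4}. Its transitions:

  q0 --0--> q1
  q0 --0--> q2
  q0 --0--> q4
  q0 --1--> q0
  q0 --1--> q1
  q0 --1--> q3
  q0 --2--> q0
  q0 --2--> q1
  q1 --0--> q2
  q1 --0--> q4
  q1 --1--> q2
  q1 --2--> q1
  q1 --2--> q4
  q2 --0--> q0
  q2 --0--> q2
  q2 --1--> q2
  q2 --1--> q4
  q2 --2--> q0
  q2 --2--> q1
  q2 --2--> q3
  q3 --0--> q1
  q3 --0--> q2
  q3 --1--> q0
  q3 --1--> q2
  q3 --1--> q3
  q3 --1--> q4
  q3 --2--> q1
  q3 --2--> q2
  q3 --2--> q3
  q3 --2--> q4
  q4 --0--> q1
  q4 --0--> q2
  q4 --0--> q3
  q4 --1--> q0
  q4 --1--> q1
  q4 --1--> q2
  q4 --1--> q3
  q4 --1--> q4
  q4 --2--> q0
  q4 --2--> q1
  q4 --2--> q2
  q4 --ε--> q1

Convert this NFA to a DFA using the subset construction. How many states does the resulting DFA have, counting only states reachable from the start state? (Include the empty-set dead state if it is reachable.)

Start state of the DFA: {q0} (ε-closure of the NFA start).
{q0} --0--> {q1, q2, q4}  [new]
{q0} --1--> {q0, q1, q3}  [new]
{q0} --2--> {q0, q1}  [new]
{q1, q2, q4} --0--> {q0, q1, q2, q3, q4}  [new]
{q1, q2, q4} --1--> {q0, q1, q2, q3, q4}  [seen]
{q1, q2, q4} --2--> {q0, q1, q2, q3, q4}  [seen]
{q0, q1, q3} --0--> {q1, q2, q4}  [seen]
{q0, q1, q3} --1--> {q0, q1, q2, q3, q4}  [seen]
{q0, q1, q3} --2--> {q0, q1, q2, q3, q4}  [seen]
{q0, q1} --0--> {q1, q2, q4}  [seen]
{q0, q1} --1--> {q0, q1, q2, q3}  [new]
{q0, q1} --2--> {q0, q1, q4}  [new]
{q0, q1, q2, q3, q4} --0--> {q0, q1, q2, q3, q4}  [seen]
{q0, q1, q2, q3, q4} --1--> {q0, q1, q2, q3, q4}  [seen]
{q0, q1, q2, q3, q4} --2--> {q0, q1, q2, q3, q4}  [seen]
{q0, q1, q2, q3} --0--> {q0, q1, q2, q4}  [new]
{q0, q1, q2, q3} --1--> {q0, q1, q2, q3, q4}  [seen]
{q0, q1, q2, q3} --2--> {q0, q1, q2, q3, q4}  [seen]
{q0, q1, q4} --0--> {q1, q2, q3, q4}  [new]
{q0, q1, q4} --1--> {q0, q1, q2, q3, q4}  [seen]
{q0, q1, q4} --2--> {q0, q1, q2, q4}  [seen]
{q0, q1, q2, q4} --0--> {q0, q1, q2, q3, q4}  [seen]
{q0, q1, q2, q4} --1--> {q0, q1, q2, q3, q4}  [seen]
{q0, q1, q2, q4} --2--> {q0, q1, q2, q3, q4}  [seen]
{q1, q2, q3, q4} --0--> {q0, q1, q2, q3, q4}  [seen]
{q1, q2, q3, q4} --1--> {q0, q1, q2, q3, q4}  [seen]
{q1, q2, q3, q4} --2--> {q0, q1, q2, q3, q4}  [seen]
Reachable DFA states: {q0}, {q1, q2, q4}, {q0, q1, q3}, {q0, q1}, {q0, q1, q2, q3, q4}, {q0, q1, q2, q3}, {q0, q1, q4}, {q0, q1, q2, q4}, {q1, q2, q3, q4}.

9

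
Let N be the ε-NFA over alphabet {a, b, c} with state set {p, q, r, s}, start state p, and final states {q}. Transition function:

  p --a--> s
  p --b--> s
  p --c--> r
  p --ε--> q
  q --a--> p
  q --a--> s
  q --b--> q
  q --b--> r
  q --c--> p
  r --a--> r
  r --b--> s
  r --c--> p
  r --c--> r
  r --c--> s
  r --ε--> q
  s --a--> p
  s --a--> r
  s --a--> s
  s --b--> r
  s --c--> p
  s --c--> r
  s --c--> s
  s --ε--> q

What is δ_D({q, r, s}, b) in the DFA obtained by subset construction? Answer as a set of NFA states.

{q, r, s}

δ(q,b) = {q, r}; δ(r,b) = {s}; δ(s,b) = {r}.
Union: {q, r, s}.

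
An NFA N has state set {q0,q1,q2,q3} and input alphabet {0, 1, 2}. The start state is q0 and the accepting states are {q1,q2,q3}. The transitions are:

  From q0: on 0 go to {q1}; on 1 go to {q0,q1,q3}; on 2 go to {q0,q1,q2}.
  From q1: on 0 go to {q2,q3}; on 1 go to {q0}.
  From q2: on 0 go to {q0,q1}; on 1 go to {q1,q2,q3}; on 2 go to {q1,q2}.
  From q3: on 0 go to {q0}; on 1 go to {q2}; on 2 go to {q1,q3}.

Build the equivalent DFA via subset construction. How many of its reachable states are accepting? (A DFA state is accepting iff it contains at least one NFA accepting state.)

Start state of the DFA: {q0}.
{q0} --0--> {q1}  [new]
{q0} --1--> {q0,q1,q3}  [new]
{q0} --2--> {q0,q1,q2}  [new]
{q1} --0--> {q2,q3}  [new]
{q1} --1--> {q0}  [seen]
{q1} --2--> ∅  [new]
{q0,q1,q3} --0--> {q0,q1,q2,q3}  [new]
{q0,q1,q3} --1--> {q0,q1,q2,q3}  [seen]
{q0,q1,q3} --2--> {q0,q1,q2,q3}  [seen]
{q0,q1,q2} --0--> {q0,q1,q2,q3}  [seen]
{q0,q1,q2} --1--> {q0,q1,q2,q3}  [seen]
{q0,q1,q2} --2--> {q0,q1,q2}  [seen]
{q2,q3} --0--> {q0,q1}  [new]
{q2,q3} --1--> {q1,q2,q3}  [new]
{q2,q3} --2--> {q1,q2,q3}  [seen]
∅ --0--> ∅  [seen]
∅ --1--> ∅  [seen]
∅ --2--> ∅  [seen]
{q0,q1,q2,q3} --0--> {q0,q1,q2,q3}  [seen]
{q0,q1,q2,q3} --1--> {q0,q1,q2,q3}  [seen]
{q0,q1,q2,q3} --2--> {q0,q1,q2,q3}  [seen]
{q0,q1} --0--> {q1,q2,q3}  [seen]
{q0,q1} --1--> {q0,q1,q3}  [seen]
{q0,q1} --2--> {q0,q1,q2}  [seen]
{q1,q2,q3} --0--> {q0,q1,q2,q3}  [seen]
{q1,q2,q3} --1--> {q0,q1,q2,q3}  [seen]
{q1,q2,q3} --2--> {q1,q2,q3}  [seen]
Reachable DFA states: {q0}, {q1}, {q0,q1,q3}, {q0,q1,q2}, {q2,q3}, ∅, {q0,q1,q2,q3}, {q0,q1}, {q1,q2,q3}.
Accepting DFA states (contain an NFA accepting state): {q1}, {q0,q1,q3}, {q0,q1,q2}, {q2,q3}, {q0,q1,q2,q3}, {q0,q1}, {q1,q2,q3}.

7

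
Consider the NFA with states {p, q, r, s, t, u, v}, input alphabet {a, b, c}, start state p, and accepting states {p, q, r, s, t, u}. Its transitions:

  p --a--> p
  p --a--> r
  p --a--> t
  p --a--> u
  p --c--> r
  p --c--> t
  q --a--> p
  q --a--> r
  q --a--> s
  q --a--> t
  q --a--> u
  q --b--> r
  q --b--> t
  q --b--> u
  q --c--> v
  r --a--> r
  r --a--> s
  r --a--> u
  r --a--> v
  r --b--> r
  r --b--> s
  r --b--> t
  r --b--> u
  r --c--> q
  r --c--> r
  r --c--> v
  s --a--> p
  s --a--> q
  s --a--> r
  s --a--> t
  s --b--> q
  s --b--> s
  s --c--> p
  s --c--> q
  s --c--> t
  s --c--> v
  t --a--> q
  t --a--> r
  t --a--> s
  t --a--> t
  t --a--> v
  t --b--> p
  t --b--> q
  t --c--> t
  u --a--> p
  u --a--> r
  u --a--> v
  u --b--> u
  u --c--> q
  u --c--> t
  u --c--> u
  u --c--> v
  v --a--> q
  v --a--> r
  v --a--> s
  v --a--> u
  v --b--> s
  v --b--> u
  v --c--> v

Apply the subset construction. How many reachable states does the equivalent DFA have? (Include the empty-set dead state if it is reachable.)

Start state of the DFA: {p}.
{p} --a--> {p, r, t, u}  [new]
{p} --b--> ∅  [new]
{p} --c--> {r, t}  [new]
{p, r, t, u} --a--> {p, q, r, s, t, u, v}  [new]
{p, r, t, u} --b--> {p, q, r, s, t, u}  [new]
{p, r, t, u} --c--> {q, r, t, u, v}  [new]
∅ --a--> ∅  [seen]
∅ --b--> ∅  [seen]
∅ --c--> ∅  [seen]
{r, t} --a--> {q, r, s, t, u, v}  [new]
{r, t} --b--> {p, q, r, s, t, u}  [seen]
{r, t} --c--> {q, r, t, v}  [new]
{p, q, r, s, t, u, v} --a--> {p, q, r, s, t, u, v}  [seen]
{p, q, r, s, t, u, v} --b--> {p, q, r, s, t, u}  [seen]
{p, q, r, s, t, u, v} --c--> {p, q, r, t, u, v}  [new]
{p, q, r, s, t, u} --a--> {p, q, r, s, t, u, v}  [seen]
{p, q, r, s, t, u} --b--> {p, q, r, s, t, u}  [seen]
{p, q, r, s, t, u} --c--> {p, q, r, t, u, v}  [seen]
{q, r, t, u, v} --a--> {p, q, r, s, t, u, v}  [seen]
{q, r, t, u, v} --b--> {p, q, r, s, t, u}  [seen]
{q, r, t, u, v} --c--> {q, r, t, u, v}  [seen]
{q, r, s, t, u, v} --a--> {p, q, r, s, t, u, v}  [seen]
{q, r, s, t, u, v} --b--> {p, q, r, s, t, u}  [seen]
{q, r, s, t, u, v} --c--> {p, q, r, t, u, v}  [seen]
{q, r, t, v} --a--> {p, q, r, s, t, u, v}  [seen]
{q, r, t, v} --b--> {p, q, r, s, t, u}  [seen]
{q, r, t, v} --c--> {q, r, t, v}  [seen]
{p, q, r, t, u, v} --a--> {p, q, r, s, t, u, v}  [seen]
{p, q, r, t, u, v} --b--> {p, q, r, s, t, u}  [seen]
{p, q, r, t, u, v} --c--> {q, r, t, u, v}  [seen]
Reachable DFA states: {p}, {p, r, t, u}, ∅, {r, t}, {p, q, r, s, t, u, v}, {p, q, r, s, t, u}, {q, r, t, u, v}, {q, r, s, t, u, v}, {q, r, t, v}, {p, q, r, t, u, v}.

10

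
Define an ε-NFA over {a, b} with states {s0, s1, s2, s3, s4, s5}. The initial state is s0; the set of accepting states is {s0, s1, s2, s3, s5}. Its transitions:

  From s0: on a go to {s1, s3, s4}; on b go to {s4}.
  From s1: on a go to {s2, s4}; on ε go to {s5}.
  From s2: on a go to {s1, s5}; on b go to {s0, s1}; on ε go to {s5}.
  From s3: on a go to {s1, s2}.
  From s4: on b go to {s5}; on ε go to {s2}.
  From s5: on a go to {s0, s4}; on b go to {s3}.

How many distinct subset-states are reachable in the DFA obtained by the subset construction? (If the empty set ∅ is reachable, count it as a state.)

Start state of the DFA: {s0} (ε-closure of the NFA start).
{s0} --a--> {s1, s2, s3, s4, s5}  [new]
{s0} --b--> {s2, s4, s5}  [new]
{s1, s2, s3, s4, s5} --a--> {s0, s1, s2, s4, s5}  [new]
{s1, s2, s3, s4, s5} --b--> {s0, s1, s3, s5}  [new]
{s2, s4, s5} --a--> {s0, s1, s2, s4, s5}  [seen]
{s2, s4, s5} --b--> {s0, s1, s3, s5}  [seen]
{s0, s1, s2, s4, s5} --a--> {s0, s1, s2, s3, s4, s5}  [new]
{s0, s1, s2, s4, s5} --b--> {s0, s1, s2, s3, s4, s5}  [seen]
{s0, s1, s3, s5} --a--> {s0, s1, s2, s3, s4, s5}  [seen]
{s0, s1, s3, s5} --b--> {s2, s3, s4, s5}  [new]
{s0, s1, s2, s3, s4, s5} --a--> {s0, s1, s2, s3, s4, s5}  [seen]
{s0, s1, s2, s3, s4, s5} --b--> {s0, s1, s2, s3, s4, s5}  [seen]
{s2, s3, s4, s5} --a--> {s0, s1, s2, s4, s5}  [seen]
{s2, s3, s4, s5} --b--> {s0, s1, s3, s5}  [seen]
Reachable DFA states: {s0}, {s1, s2, s3, s4, s5}, {s2, s4, s5}, {s0, s1, s2, s4, s5}, {s0, s1, s3, s5}, {s0, s1, s2, s3, s4, s5}, {s2, s3, s4, s5}.

7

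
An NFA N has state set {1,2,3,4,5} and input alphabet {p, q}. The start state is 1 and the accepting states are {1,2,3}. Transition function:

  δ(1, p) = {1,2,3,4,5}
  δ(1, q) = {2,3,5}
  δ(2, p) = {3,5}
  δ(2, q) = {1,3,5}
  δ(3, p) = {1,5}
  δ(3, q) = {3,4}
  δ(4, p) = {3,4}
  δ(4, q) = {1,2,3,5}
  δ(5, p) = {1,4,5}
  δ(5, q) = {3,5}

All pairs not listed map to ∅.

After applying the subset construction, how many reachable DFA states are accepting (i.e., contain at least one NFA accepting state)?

Start state of the DFA: {1}.
{1} --p--> {1,2,3,4,5}  [new]
{1} --q--> {2,3,5}  [new]
{1,2,3,4,5} --p--> {1,2,3,4,5}  [seen]
{1,2,3,4,5} --q--> {1,2,3,4,5}  [seen]
{2,3,5} --p--> {1,3,4,5}  [new]
{2,3,5} --q--> {1,3,4,5}  [seen]
{1,3,4,5} --p--> {1,2,3,4,5}  [seen]
{1,3,4,5} --q--> {1,2,3,4,5}  [seen]
Reachable DFA states: {1}, {1,2,3,4,5}, {2,3,5}, {1,3,4,5}.
Accepting DFA states (contain an NFA accepting state): {1}, {1,2,3,4,5}, {2,3,5}, {1,3,4,5}.

4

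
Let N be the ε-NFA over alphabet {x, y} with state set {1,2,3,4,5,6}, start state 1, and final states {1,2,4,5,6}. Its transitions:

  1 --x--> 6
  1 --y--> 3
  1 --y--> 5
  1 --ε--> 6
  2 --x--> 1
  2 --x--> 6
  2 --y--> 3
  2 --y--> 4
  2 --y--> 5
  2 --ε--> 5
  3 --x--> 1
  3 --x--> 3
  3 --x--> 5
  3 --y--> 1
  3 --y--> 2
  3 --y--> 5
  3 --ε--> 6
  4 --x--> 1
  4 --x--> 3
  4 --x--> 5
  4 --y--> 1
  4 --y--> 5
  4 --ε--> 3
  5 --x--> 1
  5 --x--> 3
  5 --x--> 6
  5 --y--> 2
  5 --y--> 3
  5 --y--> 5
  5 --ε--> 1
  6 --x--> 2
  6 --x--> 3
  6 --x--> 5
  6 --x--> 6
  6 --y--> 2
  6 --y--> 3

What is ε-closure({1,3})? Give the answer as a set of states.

{1,3,6}

Begin with {1,3}.
1 →ε {6}; add 6.
ε-closure = {1,3,6}.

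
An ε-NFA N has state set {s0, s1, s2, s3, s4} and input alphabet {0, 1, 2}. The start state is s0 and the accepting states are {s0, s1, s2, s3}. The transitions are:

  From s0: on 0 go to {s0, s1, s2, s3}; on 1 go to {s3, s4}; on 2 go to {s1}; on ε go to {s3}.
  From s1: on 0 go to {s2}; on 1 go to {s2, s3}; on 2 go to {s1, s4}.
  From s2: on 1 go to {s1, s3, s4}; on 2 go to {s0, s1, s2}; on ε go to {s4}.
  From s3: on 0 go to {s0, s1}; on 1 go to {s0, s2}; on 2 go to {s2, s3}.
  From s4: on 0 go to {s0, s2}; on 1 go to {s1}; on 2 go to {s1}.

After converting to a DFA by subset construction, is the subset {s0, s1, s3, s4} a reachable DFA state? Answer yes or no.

Start state of the DFA: {s0, s3} (ε-closure of the NFA start).
{s0, s3} --0--> {s0, s1, s2, s3, s4}  [new]
{s0, s3} --1--> {s0, s2, s3, s4}  [new]
{s0, s3} --2--> {s1, s2, s3, s4}  [new]
{s0, s1, s2, s3, s4} --0--> {s0, s1, s2, s3, s4}  [seen]
{s0, s1, s2, s3, s4} --1--> {s0, s1, s2, s3, s4}  [seen]
{s0, s1, s2, s3, s4} --2--> {s0, s1, s2, s3, s4}  [seen]
{s0, s2, s3, s4} --0--> {s0, s1, s2, s3, s4}  [seen]
{s0, s2, s3, s4} --1--> {s0, s1, s2, s3, s4}  [seen]
{s0, s2, s3, s4} --2--> {s0, s1, s2, s3, s4}  [seen]
{s1, s2, s3, s4} --0--> {s0, s1, s2, s3, s4}  [seen]
{s1, s2, s3, s4} --1--> {s0, s1, s2, s3, s4}  [seen]
{s1, s2, s3, s4} --2--> {s0, s1, s2, s3, s4}  [seen]
Reachable DFA states: {s0, s3}, {s0, s1, s2, s3, s4}, {s0, s2, s3, s4}, {s1, s2, s3, s4}.
{s0, s1, s3, s4} is not among them.

no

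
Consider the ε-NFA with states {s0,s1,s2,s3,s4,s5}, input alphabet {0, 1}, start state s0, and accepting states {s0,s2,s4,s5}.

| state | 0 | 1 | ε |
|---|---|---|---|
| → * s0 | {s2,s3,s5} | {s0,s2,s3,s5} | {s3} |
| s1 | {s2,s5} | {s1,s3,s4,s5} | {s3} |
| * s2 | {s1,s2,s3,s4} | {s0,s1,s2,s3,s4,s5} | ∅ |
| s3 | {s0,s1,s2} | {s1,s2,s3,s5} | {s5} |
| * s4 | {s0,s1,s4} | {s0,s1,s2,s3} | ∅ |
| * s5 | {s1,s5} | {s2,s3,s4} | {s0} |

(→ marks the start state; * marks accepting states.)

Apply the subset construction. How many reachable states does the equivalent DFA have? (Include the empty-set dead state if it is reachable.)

3

Start state of the DFA: {s0,s3,s5} (ε-closure of the NFA start).
{s0,s3,s5} --0--> {s0,s1,s2,s3,s5}  [new]
{s0,s3,s5} --1--> {s0,s1,s2,s3,s4,s5}  [new]
{s0,s1,s2,s3,s5} --0--> {s0,s1,s2,s3,s4,s5}  [seen]
{s0,s1,s2,s3,s5} --1--> {s0,s1,s2,s3,s4,s5}  [seen]
{s0,s1,s2,s3,s4,s5} --0--> {s0,s1,s2,s3,s4,s5}  [seen]
{s0,s1,s2,s3,s4,s5} --1--> {s0,s1,s2,s3,s4,s5}  [seen]
Reachable DFA states: {s0,s3,s5}, {s0,s1,s2,s3,s5}, {s0,s1,s2,s3,s4,s5}.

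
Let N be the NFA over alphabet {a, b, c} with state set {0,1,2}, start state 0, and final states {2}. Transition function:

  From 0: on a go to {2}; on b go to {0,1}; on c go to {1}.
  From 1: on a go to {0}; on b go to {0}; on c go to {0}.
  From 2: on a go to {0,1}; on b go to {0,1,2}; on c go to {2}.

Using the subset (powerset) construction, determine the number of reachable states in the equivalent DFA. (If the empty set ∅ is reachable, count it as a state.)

7

Start state of the DFA: {0}.
{0} --a--> {2}  [new]
{0} --b--> {0,1}  [new]
{0} --c--> {1}  [new]
{2} --a--> {0,1}  [seen]
{2} --b--> {0,1,2}  [new]
{2} --c--> {2}  [seen]
{0,1} --a--> {0,2}  [new]
{0,1} --b--> {0,1}  [seen]
{0,1} --c--> {0,1}  [seen]
{1} --a--> {0}  [seen]
{1} --b--> {0}  [seen]
{1} --c--> {0}  [seen]
{0,1,2} --a--> {0,1,2}  [seen]
{0,1,2} --b--> {0,1,2}  [seen]
{0,1,2} --c--> {0,1,2}  [seen]
{0,2} --a--> {0,1,2}  [seen]
{0,2} --b--> {0,1,2}  [seen]
{0,2} --c--> {1,2}  [new]
{1,2} --a--> {0,1}  [seen]
{1,2} --b--> {0,1,2}  [seen]
{1,2} --c--> {0,2}  [seen]
Reachable DFA states: {0}, {2}, {0,1}, {1}, {0,1,2}, {0,2}, {1,2}.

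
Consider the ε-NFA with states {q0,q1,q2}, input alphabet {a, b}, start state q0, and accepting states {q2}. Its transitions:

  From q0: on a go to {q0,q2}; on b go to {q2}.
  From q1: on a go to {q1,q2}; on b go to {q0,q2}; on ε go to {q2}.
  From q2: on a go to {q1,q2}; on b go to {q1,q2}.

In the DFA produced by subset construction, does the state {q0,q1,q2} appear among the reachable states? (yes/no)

yes

Start state of the DFA: {q0} (ε-closure of the NFA start).
{q0} --a--> {q0,q2}  [new]
{q0} --b--> {q2}  [new]
{q0,q2} --a--> {q0,q1,q2}  [new]
{q0,q2} --b--> {q1,q2}  [new]
{q2} --a--> {q1,q2}  [seen]
{q2} --b--> {q1,q2}  [seen]
{q0,q1,q2} --a--> {q0,q1,q2}  [seen]
{q0,q1,q2} --b--> {q0,q1,q2}  [seen]
{q1,q2} --a--> {q1,q2}  [seen]
{q1,q2} --b--> {q0,q1,q2}  [seen]
Reachable DFA states: {q0}, {q0,q2}, {q2}, {q0,q1,q2}, {q1,q2}.
{q0,q1,q2} is among them.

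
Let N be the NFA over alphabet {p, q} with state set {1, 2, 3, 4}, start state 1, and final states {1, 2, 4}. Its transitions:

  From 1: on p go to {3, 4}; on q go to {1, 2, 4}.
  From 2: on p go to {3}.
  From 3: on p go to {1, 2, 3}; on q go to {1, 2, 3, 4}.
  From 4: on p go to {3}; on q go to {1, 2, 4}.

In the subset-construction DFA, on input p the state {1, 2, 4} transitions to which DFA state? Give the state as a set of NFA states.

δ(1,p) = {3, 4}; δ(2,p) = {3}; δ(4,p) = {3}.
Union: {3, 4}.

{3, 4}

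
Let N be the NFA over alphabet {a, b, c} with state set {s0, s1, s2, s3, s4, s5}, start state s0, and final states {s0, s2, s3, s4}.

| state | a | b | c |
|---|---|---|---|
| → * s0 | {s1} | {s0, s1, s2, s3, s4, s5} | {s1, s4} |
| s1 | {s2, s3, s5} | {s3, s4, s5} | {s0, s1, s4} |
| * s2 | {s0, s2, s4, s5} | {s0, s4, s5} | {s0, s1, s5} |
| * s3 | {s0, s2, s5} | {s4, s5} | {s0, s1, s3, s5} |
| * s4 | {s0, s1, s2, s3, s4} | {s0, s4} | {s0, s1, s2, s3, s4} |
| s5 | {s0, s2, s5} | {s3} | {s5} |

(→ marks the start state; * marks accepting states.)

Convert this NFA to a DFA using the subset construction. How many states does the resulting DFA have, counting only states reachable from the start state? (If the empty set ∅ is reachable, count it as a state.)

Start state of the DFA: {s0}.
{s0} --a--> {s1}  [new]
{s0} --b--> {s0, s1, s2, s3, s4, s5}  [new]
{s0} --c--> {s1, s4}  [new]
{s1} --a--> {s2, s3, s5}  [new]
{s1} --b--> {s3, s4, s5}  [new]
{s1} --c--> {s0, s1, s4}  [new]
{s0, s1, s2, s3, s4, s5} --a--> {s0, s1, s2, s3, s4, s5}  [seen]
{s0, s1, s2, s3, s4, s5} --b--> {s0, s1, s2, s3, s4, s5}  [seen]
{s0, s1, s2, s3, s4, s5} --c--> {s0, s1, s2, s3, s4, s5}  [seen]
{s1, s4} --a--> {s0, s1, s2, s3, s4, s5}  [seen]
{s1, s4} --b--> {s0, s3, s4, s5}  [new]
{s1, s4} --c--> {s0, s1, s2, s3, s4}  [new]
{s2, s3, s5} --a--> {s0, s2, s4, s5}  [new]
{s2, s3, s5} --b--> {s0, s3, s4, s5}  [seen]
{s2, s3, s5} --c--> {s0, s1, s3, s5}  [new]
{s3, s4, s5} --a--> {s0, s1, s2, s3, s4, s5}  [seen]
{s3, s4, s5} --b--> {s0, s3, s4, s5}  [seen]
{s3, s4, s5} --c--> {s0, s1, s2, s3, s4, s5}  [seen]
{s0, s1, s4} --a--> {s0, s1, s2, s3, s4, s5}  [seen]
{s0, s1, s4} --b--> {s0, s1, s2, s3, s4, s5}  [seen]
{s0, s1, s4} --c--> {s0, s1, s2, s3, s4}  [seen]
{s0, s3, s4, s5} --a--> {s0, s1, s2, s3, s4, s5}  [seen]
{s0, s3, s4, s5} --b--> {s0, s1, s2, s3, s4, s5}  [seen]
{s0, s3, s4, s5} --c--> {s0, s1, s2, s3, s4, s5}  [seen]
{s0, s1, s2, s3, s4} --a--> {s0, s1, s2, s3, s4, s5}  [seen]
{s0, s1, s2, s3, s4} --b--> {s0, s1, s2, s3, s4, s5}  [seen]
{s0, s1, s2, s3, s4} --c--> {s0, s1, s2, s3, s4, s5}  [seen]
{s0, s2, s4, s5} --a--> {s0, s1, s2, s3, s4, s5}  [seen]
{s0, s2, s4, s5} --b--> {s0, s1, s2, s3, s4, s5}  [seen]
{s0, s2, s4, s5} --c--> {s0, s1, s2, s3, s4, s5}  [seen]
{s0, s1, s3, s5} --a--> {s0, s1, s2, s3, s5}  [new]
{s0, s1, s3, s5} --b--> {s0, s1, s2, s3, s4, s5}  [seen]
{s0, s1, s3, s5} --c--> {s0, s1, s3, s4, s5}  [new]
{s0, s1, s2, s3, s5} --a--> {s0, s1, s2, s3, s4, s5}  [seen]
{s0, s1, s2, s3, s5} --b--> {s0, s1, s2, s3, s4, s5}  [seen]
{s0, s1, s2, s3, s5} --c--> {s0, s1, s3, s4, s5}  [seen]
{s0, s1, s3, s4, s5} --a--> {s0, s1, s2, s3, s4, s5}  [seen]
{s0, s1, s3, s4, s5} --b--> {s0, s1, s2, s3, s4, s5}  [seen]
{s0, s1, s3, s4, s5} --c--> {s0, s1, s2, s3, s4, s5}  [seen]
Reachable DFA states: {s0}, {s1}, {s0, s1, s2, s3, s4, s5}, {s1, s4}, {s2, s3, s5}, {s3, s4, s5}, {s0, s1, s4}, {s0, s3, s4, s5}, {s0, s1, s2, s3, s4}, {s0, s2, s4, s5}, {s0, s1, s3, s5}, {s0, s1, s2, s3, s5}, {s0, s1, s3, s4, s5}.

13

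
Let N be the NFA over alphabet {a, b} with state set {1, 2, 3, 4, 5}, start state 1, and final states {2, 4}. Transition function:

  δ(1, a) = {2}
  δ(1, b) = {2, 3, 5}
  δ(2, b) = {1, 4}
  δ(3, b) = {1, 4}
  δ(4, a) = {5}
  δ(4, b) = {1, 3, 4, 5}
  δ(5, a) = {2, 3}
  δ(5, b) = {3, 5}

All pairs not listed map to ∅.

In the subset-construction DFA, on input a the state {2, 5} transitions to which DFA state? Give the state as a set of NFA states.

δ(2,a) = ∅; δ(5,a) = {2, 3}.
Union: {2, 3}.

{2, 3}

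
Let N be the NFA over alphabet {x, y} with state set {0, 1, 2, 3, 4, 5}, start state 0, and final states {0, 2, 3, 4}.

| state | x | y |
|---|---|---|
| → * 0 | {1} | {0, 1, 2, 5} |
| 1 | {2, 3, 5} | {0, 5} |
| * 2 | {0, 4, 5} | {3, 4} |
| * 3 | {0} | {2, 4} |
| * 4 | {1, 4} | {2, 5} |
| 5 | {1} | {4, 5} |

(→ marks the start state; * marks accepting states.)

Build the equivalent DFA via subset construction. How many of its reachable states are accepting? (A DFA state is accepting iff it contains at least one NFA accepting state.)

Start state of the DFA: {0}.
{0} --x--> {1}  [new]
{0} --y--> {0, 1, 2, 5}  [new]
{1} --x--> {2, 3, 5}  [new]
{1} --y--> {0, 5}  [new]
{0, 1, 2, 5} --x--> {0, 1, 2, 3, 4, 5}  [new]
{0, 1, 2, 5} --y--> {0, 1, 2, 3, 4, 5}  [seen]
{2, 3, 5} --x--> {0, 1, 4, 5}  [new]
{2, 3, 5} --y--> {2, 3, 4, 5}  [new]
{0, 5} --x--> {1}  [seen]
{0, 5} --y--> {0, 1, 2, 4, 5}  [new]
{0, 1, 2, 3, 4, 5} --x--> {0, 1, 2, 3, 4, 5}  [seen]
{0, 1, 2, 3, 4, 5} --y--> {0, 1, 2, 3, 4, 5}  [seen]
{0, 1, 4, 5} --x--> {1, 2, 3, 4, 5}  [new]
{0, 1, 4, 5} --y--> {0, 1, 2, 4, 5}  [seen]
{2, 3, 4, 5} --x--> {0, 1, 4, 5}  [seen]
{2, 3, 4, 5} --y--> {2, 3, 4, 5}  [seen]
{0, 1, 2, 4, 5} --x--> {0, 1, 2, 3, 4, 5}  [seen]
{0, 1, 2, 4, 5} --y--> {0, 1, 2, 3, 4, 5}  [seen]
{1, 2, 3, 4, 5} --x--> {0, 1, 2, 3, 4, 5}  [seen]
{1, 2, 3, 4, 5} --y--> {0, 2, 3, 4, 5}  [new]
{0, 2, 3, 4, 5} --x--> {0, 1, 4, 5}  [seen]
{0, 2, 3, 4, 5} --y--> {0, 1, 2, 3, 4, 5}  [seen]
Reachable DFA states: {0}, {1}, {0, 1, 2, 5}, {2, 3, 5}, {0, 5}, {0, 1, 2, 3, 4, 5}, {0, 1, 4, 5}, {2, 3, 4, 5}, {0, 1, 2, 4, 5}, {1, 2, 3, 4, 5}, {0, 2, 3, 4, 5}.
Accepting DFA states (contain an NFA accepting state): {0}, {0, 1, 2, 5}, {2, 3, 5}, {0, 5}, {0, 1, 2, 3, 4, 5}, {0, 1, 4, 5}, {2, 3, 4, 5}, {0, 1, 2, 4, 5}, {1, 2, 3, 4, 5}, {0, 2, 3, 4, 5}.

10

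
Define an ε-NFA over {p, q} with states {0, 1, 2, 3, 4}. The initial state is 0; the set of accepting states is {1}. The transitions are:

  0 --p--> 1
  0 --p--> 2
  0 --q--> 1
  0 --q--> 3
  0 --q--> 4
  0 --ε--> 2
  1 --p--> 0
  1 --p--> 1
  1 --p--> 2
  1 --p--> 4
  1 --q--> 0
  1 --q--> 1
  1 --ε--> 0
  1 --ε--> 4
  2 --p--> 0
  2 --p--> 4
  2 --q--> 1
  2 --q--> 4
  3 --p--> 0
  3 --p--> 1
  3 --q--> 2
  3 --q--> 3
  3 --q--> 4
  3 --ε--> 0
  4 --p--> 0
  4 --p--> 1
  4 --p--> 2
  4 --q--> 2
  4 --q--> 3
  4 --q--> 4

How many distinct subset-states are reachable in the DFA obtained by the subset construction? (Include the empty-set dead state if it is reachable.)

Start state of the DFA: {0, 2} (ε-closure of the NFA start).
{0, 2} --p--> {0, 1, 2, 4}  [new]
{0, 2} --q--> {0, 1, 2, 3, 4}  [new]
{0, 1, 2, 4} --p--> {0, 1, 2, 4}  [seen]
{0, 1, 2, 4} --q--> {0, 1, 2, 3, 4}  [seen]
{0, 1, 2, 3, 4} --p--> {0, 1, 2, 4}  [seen]
{0, 1, 2, 3, 4} --q--> {0, 1, 2, 3, 4}  [seen]
Reachable DFA states: {0, 2}, {0, 1, 2, 4}, {0, 1, 2, 3, 4}.

3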